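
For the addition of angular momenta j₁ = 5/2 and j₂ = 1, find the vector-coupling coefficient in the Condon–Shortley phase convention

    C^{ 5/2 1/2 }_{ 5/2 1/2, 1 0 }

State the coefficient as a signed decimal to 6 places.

+√(1/35) = +0.169031

√[6·1!4!1!/7! · 3!2!1!1!3!2!] = √(144/35)
  +(−1)^0/∏(0,1,2,1,2,0)! = 1/4  (running 1/4)
  +(−1)^1/∏(1,0,1,0,3,1)! = -1/6  (running 1/12)
⟨..|..⟩ = √(144/35)·(1/12) = +0.169031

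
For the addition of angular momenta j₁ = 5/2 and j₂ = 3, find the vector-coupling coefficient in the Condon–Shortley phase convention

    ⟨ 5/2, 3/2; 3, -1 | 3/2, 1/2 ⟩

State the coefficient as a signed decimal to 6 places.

j₁+j₂−J=4  J+j₁−j₂=1  J−j₁+j₂=2  j₁+j₂+J+1=8
(j₁±m₁, j₂±m₂, J±M) = (4,1,2,4,2,1)
P² = 384/35
sum k=0..1:
  [0] +1/48 = 1/48
  [1] −1/6 = -1/6
S = -7/48
C² = P²·S² = 7/30 ; C = -0.483046

−√(7/30) = -0.483046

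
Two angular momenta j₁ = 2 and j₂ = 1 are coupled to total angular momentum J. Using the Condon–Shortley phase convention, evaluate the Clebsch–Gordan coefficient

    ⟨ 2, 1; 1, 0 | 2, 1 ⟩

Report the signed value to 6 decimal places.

j₁+j₂−J=1  J+j₁−j₂=3  J−j₁+j₂=1  j₁+j₂+J+1=6
(j₁±m₁, j₂±m₂, J±M) = (3,1,1,1,3,1)
P² = 3/2
sum k=0..1:
  [0] +1/2 = 1/2
  [1] −1/6 = -1/6
S = 1/3
C² = P²·S² = 1/6 ; C = +0.408248

+0.408248  (= +√(1/6))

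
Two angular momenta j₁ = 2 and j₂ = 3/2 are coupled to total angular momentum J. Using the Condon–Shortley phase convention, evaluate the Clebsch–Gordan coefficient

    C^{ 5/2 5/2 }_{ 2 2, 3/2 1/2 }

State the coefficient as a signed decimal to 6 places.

j₁+j₂−J=1  J+j₁−j₂=3  J−j₁+j₂=2  j₁+j₂+J+1=7
(j₁±m₁, j₂±m₂, J±M) = (4,0,2,1,5,0)
P² = 576/7
sum k=0..0:
  [0] +1/12 = 1/12
S = 1/12
C² = P²·S² = 4/7 ; C = +0.755929

+0.755929  (= +√(4/7))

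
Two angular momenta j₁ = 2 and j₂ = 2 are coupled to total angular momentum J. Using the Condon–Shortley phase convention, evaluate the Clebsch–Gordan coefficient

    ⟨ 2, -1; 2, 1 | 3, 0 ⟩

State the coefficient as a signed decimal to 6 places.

-0.632456

√[7·1!3!3!/8! · 1!3!3!1!3!3!] = √(81/10)
  +(−1)^0/∏(0,1,3,3,0,0)! = 1/36  (running 1/36)
  +(−1)^1/∏(1,0,2,2,1,1)! = -1/4  (running -2/9)
⟨..|..⟩ = √(81/10)·(-2/9) = -0.632456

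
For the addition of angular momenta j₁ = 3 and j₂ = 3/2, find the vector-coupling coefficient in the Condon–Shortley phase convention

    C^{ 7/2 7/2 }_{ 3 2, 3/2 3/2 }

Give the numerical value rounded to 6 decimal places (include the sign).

√[8·1!5!2!/9! · 5!1!3!0!7!0!] = √(19200)
  +(−1)^1/∏(1,0,0,2,5,0)! = -1/240  (running -1/240)
⟨..|..⟩ = √(19200)·(-1/240) = -0.577350

−√(1/3) = -0.577350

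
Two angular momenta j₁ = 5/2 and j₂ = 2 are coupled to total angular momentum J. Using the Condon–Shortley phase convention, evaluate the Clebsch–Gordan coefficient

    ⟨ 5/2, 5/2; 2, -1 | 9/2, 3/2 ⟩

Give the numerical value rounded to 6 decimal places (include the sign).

+√(1/21) ≈ +0.218218

triangle: 0!·5!·4!/10! = 2880/3628800
(j±m)!: 5!·0!·1!·3!·6!·3! = 3110400
prefactor² = (2J+1)·Δ·N² = 172800/7
  k=0: +1/(0!·0!·0!·1!·5!·3!) = 1/720
Σ = 1/720  ⇒  CG² = 172800/7·1/720² = 1/21
CG = +√(1/21) = +0.218218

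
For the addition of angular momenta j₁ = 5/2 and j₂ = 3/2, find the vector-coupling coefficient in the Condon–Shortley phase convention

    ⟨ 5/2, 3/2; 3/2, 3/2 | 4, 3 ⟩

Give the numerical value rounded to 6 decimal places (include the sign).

triangle: 0!*5!*3!/9! = 720/362880
(j±m)!: 4!*1!*3!*0!*7!*1! = 725760
prefactor² = (2J+1)*Δ*N² = 12960
  k=0: +1/(0!*0!*1!*3!*4!*0!) = 1/144
Σ = 1/144  ⇒  CG² = 12960*1/144² = 5/8
CG = +√(5/8) = +0.790569

+0.790569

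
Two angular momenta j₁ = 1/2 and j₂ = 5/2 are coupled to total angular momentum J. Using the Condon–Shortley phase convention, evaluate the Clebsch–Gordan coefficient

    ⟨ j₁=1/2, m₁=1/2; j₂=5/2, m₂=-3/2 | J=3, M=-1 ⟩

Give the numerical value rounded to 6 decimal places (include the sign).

+√(1/3) ≈ +0.577350

triangle: 0!*1!*5!/7! = 120/5040
(j±m)!: 1!*0!*1!*4!*2!*4! = 1152
prefactor² = (2J+1)*Δ*N² = 192
  k=0: +1/(0!*0!*0!*1!*1!*4!) = 1/24
Σ = 1/24  ⇒  CG² = 192*1/24² = 1/3
CG = +√(1/3) = +0.577350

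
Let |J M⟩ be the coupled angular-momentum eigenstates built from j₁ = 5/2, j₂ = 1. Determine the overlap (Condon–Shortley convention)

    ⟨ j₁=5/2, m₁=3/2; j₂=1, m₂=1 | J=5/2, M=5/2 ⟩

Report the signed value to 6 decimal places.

-0.534522  (= −√(2/7))

j₁+j₂−J=1  J+j₁−j₂=4  J−j₁+j₂=1  j₁+j₂+J+1=7
(j₁±m₁, j₂±m₂, J±M) = (4,1,2,0,5,0)
P² = 1152/7
sum k=1..1:
  [1] −1/24 = -1/24
S = -1/24
C² = P²·S² = 2/7 ; C = -0.534522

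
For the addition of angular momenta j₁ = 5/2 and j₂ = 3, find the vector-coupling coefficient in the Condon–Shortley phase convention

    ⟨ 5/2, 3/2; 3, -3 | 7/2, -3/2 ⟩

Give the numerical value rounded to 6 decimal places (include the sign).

√[8·2!3!4!/10! · 4!1!0!6!2!5!] = √(18432/7)
  +(−1)^0/∏(0,2,1,0,2,4)! = 1/96  (running 1/96)
⟨..|..⟩ = √(18432/7)·(1/96) = +0.534522

+0.534522  (= +√(2/7))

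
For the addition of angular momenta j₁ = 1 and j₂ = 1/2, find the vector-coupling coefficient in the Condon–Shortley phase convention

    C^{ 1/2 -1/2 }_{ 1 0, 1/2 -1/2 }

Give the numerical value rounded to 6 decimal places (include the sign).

+0.577350  (= +√(1/3))

triangle: 1!·1!·0!/3! = 1/6
(j±m)!: 1!·1!·0!·1!·0!·1! = 1
prefactor² = (2J+1)·Δ·N² = 1/3
  k=0: +1/(0!·1!·1!·0!·0!·0!) = 1
Σ = 1  ⇒  CG² = 1/3·1² = 1/3
CG = +√(1/3) = +0.577350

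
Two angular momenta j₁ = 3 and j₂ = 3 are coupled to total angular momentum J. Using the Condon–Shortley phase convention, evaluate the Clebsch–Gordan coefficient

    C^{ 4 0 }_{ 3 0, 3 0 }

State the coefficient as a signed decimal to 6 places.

√[9·2!4!4!/11! · 3!3!3!3!4!4!] = √(373248/1925)
  +(−1)^0/∏(0,2,3,3,1,1)! = 1/72  (running 1/72)
  +(−1)^1/∏(1,1,2,2,2,2)! = -1/16  (running -7/144)
  +(−1)^2/∏(2,0,1,1,3,3)! = 1/72  (running -5/144)
⟨..|..⟩ = √(373248/1925)·(-5/144) = -0.483494

−√(18/77) = -0.483494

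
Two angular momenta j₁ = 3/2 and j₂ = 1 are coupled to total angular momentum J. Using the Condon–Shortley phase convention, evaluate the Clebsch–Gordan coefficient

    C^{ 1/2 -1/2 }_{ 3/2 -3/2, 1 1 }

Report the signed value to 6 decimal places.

+√(1/2) ≈ +0.707107

triangle: 2!*1!*0!/4! = 2/24
(j±m)!: 0!*3!*2!*0!*0!*1! = 12
prefactor² = (2J+1)*Δ*N² = 2
  k=2: +1/(2!*0!*1!*0!*0!*0!) = 1/2
Σ = 1/2  ⇒  CG² = 2*1/2² = 1/2
CG = +√(1/2) = +0.707107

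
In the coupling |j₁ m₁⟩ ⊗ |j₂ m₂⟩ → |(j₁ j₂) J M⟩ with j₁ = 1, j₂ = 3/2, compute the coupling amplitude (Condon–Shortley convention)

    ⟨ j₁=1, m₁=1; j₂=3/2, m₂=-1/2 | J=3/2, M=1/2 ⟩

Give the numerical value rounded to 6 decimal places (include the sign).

j₁+j₂−J=1  J+j₁−j₂=1  J−j₁+j₂=2  j₁+j₂+J+1=5
(j₁±m₁, j₂±m₂, J±M) = (2,0,1,2,2,1)
P² = 8/15
sum k=0..0:
  [0] +1/1 = 1
S = 1
C² = P²·S² = 8/15 ; C = +0.730297

+0.730297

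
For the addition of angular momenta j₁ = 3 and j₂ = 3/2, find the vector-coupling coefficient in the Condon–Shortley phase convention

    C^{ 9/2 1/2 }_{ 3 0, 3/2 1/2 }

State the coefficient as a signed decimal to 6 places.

triangle: 0!·6!·3!/10! = 4320/3628800
(j±m)!: 3!·3!·2!·1!·5!·4! = 207360
prefactor² = (2J+1)·Δ·N² = 17280/7
  k=0: +1/(0!·0!·3!·2!·3!·1!) = 1/72
Σ = 1/72  ⇒  CG² = 17280/7·1/72² = 10/21
CG = +√(10/21) = +0.690066

+√(10/21) = +0.690066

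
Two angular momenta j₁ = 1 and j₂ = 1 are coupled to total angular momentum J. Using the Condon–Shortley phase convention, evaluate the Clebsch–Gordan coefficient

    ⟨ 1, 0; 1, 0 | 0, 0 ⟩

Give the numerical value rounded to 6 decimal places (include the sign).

-0.577350

√[1·2!0!0!/3! · 1!1!1!1!0!0!] = √(1/3)
  +(−1)^1/∏(1,1,0,0,0,0)! = -1  (running -1)
⟨..|..⟩ = √(1/3)·(-1) = -0.577350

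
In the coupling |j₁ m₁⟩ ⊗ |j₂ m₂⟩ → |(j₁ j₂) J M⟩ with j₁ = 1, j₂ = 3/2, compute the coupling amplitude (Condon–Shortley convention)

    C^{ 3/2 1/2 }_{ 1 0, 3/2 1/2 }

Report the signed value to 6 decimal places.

-0.258199

j₁+j₂−J=1  J+j₁−j₂=1  J−j₁+j₂=2  j₁+j₂+J+1=5
(j₁±m₁, j₂±m₂, J±M) = (1,1,2,1,2,1)
P² = 4/15
sum k=0..1:
  [0] +1/2 = 1/2
  [1] −1/1 = -1
S = -1/2
C² = P²·S² = 1/15 ; C = -0.258199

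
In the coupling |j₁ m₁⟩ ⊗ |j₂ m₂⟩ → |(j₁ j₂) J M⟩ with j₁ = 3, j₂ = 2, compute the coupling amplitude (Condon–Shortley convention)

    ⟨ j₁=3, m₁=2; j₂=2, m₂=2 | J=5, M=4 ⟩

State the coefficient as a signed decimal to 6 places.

√[11·0!6!4!/11! · 5!1!4!0!9!1!] = √(4976640)
  +(−1)^0/∏(0,0,1,4,5,0)! = 1/2880  (running 1/2880)
⟨..|..⟩ = √(4976640)·(1/2880) = +0.774597

+0.774597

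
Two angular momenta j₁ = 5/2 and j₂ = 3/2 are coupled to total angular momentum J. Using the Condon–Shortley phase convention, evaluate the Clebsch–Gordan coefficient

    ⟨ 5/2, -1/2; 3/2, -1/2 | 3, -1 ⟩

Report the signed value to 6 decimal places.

+0.129099  (= +√(1/60))

triangle: 1!·4!·2!/8! = 48/40320
(j±m)!: 2!·3!·1!·2!·2!·4! = 1152
prefactor² = (2J+1)·Δ·N² = 48/5
  k=0: +1/(0!·1!·3!·1!·1!·1!) = 1/6
  k=1: −1/(1!·0!·2!·0!·2!·2!) = -1/8
Σ = 1/24  ⇒  CG² = 48/5·1/24² = 1/60
CG = +√(1/60) = +0.129099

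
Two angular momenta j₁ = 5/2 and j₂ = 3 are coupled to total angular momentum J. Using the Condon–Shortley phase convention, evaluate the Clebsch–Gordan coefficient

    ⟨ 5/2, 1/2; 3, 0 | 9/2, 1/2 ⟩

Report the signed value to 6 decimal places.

+0.208063  (= +√(10/231))

√[10·1!4!5!/11! · 3!2!3!3!5!4!] = √(69120/77)
  +(−1)^0/∏(0,1,2,3,2,2)! = 1/48  (running 1/48)
  +(−1)^1/∏(1,0,1,2,3,3)! = -1/72  (running 1/144)
⟨..|..⟩ = √(69120/77)·(1/144) = +0.208063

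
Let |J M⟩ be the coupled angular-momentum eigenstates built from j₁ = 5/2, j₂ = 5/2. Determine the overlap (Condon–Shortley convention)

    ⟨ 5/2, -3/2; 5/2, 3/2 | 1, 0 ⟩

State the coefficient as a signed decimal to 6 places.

√[3·4!1!1!/7! · 1!4!4!1!1!1!] = √(288/35)
  +(−1)^3/∏(3,1,1,1,0,0)! = -1/6  (running -1/6)
  +(−1)^4/∏(4,0,0,0,1,1)! = 1/24  (running -1/8)
⟨..|..⟩ = √(288/35)·(-1/8) = -0.358569

−√(9/70) ≈ -0.358569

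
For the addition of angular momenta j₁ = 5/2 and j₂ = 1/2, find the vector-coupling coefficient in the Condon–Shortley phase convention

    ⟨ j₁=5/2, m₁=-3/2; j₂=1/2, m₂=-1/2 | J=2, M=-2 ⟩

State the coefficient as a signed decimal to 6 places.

+√(1/6) = +0.408248

triangle: 1!*4!*0!/6! = 24/720
(j±m)!: 1!*4!*0!*1!*0!*4! = 576
prefactor² = (2J+1)*Δ*N² = 96
  k=0: +1/(0!*1!*4!*0!*0!*0!) = 1/24
Σ = 1/24  ⇒  CG² = 96*1/24² = 1/6
CG = +√(1/6) = +0.408248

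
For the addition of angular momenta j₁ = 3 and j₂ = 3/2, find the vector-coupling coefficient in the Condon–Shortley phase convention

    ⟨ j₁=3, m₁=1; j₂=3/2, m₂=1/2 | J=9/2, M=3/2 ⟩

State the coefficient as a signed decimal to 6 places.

triangle: 0!·6!·3!/10! = 4320/3628800
(j±m)!: 4!·2!·2!·1!·6!·3! = 414720
prefactor² = (2J+1)·Δ·N² = 34560/7
  k=0: +1/(0!·0!·2!·2!·4!·1!) = 1/96
Σ = 1/96  ⇒  CG² = 34560/7·1/96² = 15/28
CG = +√(15/28) = +0.731925

+√(15/28) ≈ +0.731925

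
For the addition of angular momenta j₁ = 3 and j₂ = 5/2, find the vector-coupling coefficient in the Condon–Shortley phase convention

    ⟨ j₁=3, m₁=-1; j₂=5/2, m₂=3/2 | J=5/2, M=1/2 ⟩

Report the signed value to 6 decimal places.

√[6·3!3!2!/9! · 2!4!4!1!3!2!] = √(576/35)
  +(−1)^2/∏(2,1,2,2,1,0)! = 1/8  (running 1/8)
  +(−1)^3/∏(3,0,1,1,2,1)! = -1/12  (running 1/24)
⟨..|..⟩ = √(576/35)·(1/24) = +0.169031

+√(1/35) ≈ +0.169031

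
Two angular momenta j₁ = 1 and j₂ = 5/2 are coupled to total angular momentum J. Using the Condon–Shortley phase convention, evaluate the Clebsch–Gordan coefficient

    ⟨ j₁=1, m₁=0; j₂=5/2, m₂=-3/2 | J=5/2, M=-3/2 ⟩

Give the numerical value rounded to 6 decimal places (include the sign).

triangle: 1!*1!*4!/7! = 24/5040
(j±m)!: 1!*1!*1!*4!*1!*4! = 576
prefactor² = (2J+1)*Δ*N² = 576/35
  k=0: +1/(0!*1!*1!*1!*0!*3!) = 1/6
  k=1: −1/(1!*0!*0!*0!*1!*4!) = -1/24
Σ = 1/8  ⇒  CG² = 576/35*1/8² = 9/35
CG = +√(9/35) = +0.507093

+0.507093  (= +√(9/35))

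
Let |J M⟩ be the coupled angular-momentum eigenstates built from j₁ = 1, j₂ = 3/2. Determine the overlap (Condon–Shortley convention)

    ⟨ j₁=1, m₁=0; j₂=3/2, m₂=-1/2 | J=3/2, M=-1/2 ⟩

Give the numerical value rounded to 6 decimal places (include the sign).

+√(1/15) = +0.258199

triangle: 1!·1!·2!/5! = 2/120
(j±m)!: 1!·1!·1!·2!·1!·2! = 4
prefactor² = (2J+1)·Δ·N² = 4/15
  k=0: +1/(0!·1!·1!·1!·0!·1!) = 1
  k=1: −1/(1!·0!·0!·0!·1!·2!) = -1/2
Σ = 1/2  ⇒  CG² = 4/15·1/2² = 1/15
CG = +√(1/15) = +0.258199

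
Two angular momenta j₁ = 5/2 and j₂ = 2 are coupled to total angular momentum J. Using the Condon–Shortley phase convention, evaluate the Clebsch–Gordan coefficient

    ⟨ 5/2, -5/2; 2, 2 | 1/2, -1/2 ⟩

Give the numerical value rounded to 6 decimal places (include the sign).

+0.577350

j₁+j₂−J=4  J+j₁−j₂=1  J−j₁+j₂=0  j₁+j₂+J+1=6
(j₁±m₁, j₂±m₂, J±M) = (0,5,4,0,0,1)
P² = 192
sum k=4..4:
  [4] +1/24 = 1/24
S = 1/24
C² = P²·S² = 1/3 ; C = +0.577350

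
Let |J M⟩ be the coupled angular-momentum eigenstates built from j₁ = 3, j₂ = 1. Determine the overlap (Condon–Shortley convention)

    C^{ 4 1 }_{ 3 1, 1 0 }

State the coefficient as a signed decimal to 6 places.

+√(15/28) ≈ +0.731925

j₁+j₂−J=0  J+j₁−j₂=6  J−j₁+j₂=2  j₁+j₂+J+1=9
(j₁±m₁, j₂±m₂, J±M) = (4,2,1,1,5,3)
P² = 8640/7
sum k=0..0:
  [0] +1/48 = 1/48
S = 1/48
C² = P²·S² = 15/28 ; C = +0.731925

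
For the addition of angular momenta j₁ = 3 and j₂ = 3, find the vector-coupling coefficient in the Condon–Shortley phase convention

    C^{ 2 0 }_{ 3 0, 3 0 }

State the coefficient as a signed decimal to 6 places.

+0.436436  (= +√(4/21))

triangle: 4!*2!*2!/9! = 96/362880
(j±m)!: 3!*3!*3!*3!*2!*2! = 5184
prefactor² = (2J+1)*Δ*N² = 48/7
  k=1: −1/(1!*3!*2!*2!*0!*0!) = -1/24
  k=2: +1/(2!*2!*1!*1!*1!*1!) = 1/4
  k=3: −1/(3!*1!*0!*0!*2!*2!) = -1/24
Σ = 1/6  ⇒  CG² = 48/7*1/6² = 4/21
CG = +√(4/21) = +0.436436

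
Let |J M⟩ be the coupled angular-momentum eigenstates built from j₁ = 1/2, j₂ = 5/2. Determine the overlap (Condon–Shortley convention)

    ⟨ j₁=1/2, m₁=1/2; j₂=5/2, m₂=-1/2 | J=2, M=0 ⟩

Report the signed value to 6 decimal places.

triangle: 1!·0!·4!/6! = 24/720
(j±m)!: 1!·0!·2!·3!·2!·2! = 48
prefactor² = (2J+1)·Δ·N² = 8
  k=0: +1/(0!·1!·0!·2!·0!·2!) = 1/4
Σ = 1/4  ⇒  CG² = 8·1/4² = 1/2
CG = +√(1/2) = +0.707107

+√(1/2) ≈ +0.707107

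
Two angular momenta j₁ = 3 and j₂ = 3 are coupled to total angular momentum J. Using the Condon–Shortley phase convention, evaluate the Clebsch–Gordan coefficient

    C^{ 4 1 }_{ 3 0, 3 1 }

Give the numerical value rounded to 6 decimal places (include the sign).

√[9·2!4!4!/11! · 3!3!4!2!5!3!] = √(124416/385)
  +(−1)^0/∏(0,2,3,4,1,0)! = 1/288  (running 1/288)
  +(−1)^1/∏(1,1,2,3,2,1)! = -1/24  (running -11/288)
  +(−1)^2/∏(2,0,1,2,3,2)! = 1/48  (running -5/288)
⟨..|..⟩ = √(124416/385)·(-5/288) = -0.312094

−√(15/154) = -0.312094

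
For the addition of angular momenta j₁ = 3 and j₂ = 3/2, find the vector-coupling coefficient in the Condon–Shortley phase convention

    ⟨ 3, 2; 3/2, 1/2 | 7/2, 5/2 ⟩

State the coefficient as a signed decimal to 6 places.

+0.377964  (= +√(1/7))

j₁+j₂−J=1  J+j₁−j₂=5  J−j₁+j₂=2  j₁+j₂+J+1=9
(j₁±m₁, j₂±m₂, J±M) = (5,1,2,1,6,1)
P² = 6400/7
sum k=0..1:
  [0] +1/48 = 1/48
  [1] −1/120 = -1/120
S = 1/80
C² = P²·S² = 1/7 ; C = +0.377964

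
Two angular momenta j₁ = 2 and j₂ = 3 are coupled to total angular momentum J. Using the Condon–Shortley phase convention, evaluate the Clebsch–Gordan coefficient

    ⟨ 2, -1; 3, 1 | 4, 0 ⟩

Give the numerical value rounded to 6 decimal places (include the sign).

-0.597614  (= −√(5/14))

j₁+j₂−J=1  J+j₁−j₂=3  J−j₁+j₂=5  j₁+j₂+J+1=10
(j₁±m₁, j₂±m₂, J±M) = (1,3,4,2,4,4)
P² = 10368/35
sum k=0..1:
  [0] +1/144 = 1/144
  [1] −1/24 = -1/24
S = -5/144
C² = P²·S² = 5/14 ; C = -0.597614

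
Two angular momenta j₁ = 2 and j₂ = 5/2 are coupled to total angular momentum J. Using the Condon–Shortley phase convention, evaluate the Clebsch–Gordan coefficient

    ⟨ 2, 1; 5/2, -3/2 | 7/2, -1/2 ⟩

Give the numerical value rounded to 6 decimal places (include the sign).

√[8·1!3!4!/9! · 3!1!1!4!3!4!] = √(2304/35)
  +(−1)^0/∏(0,1,1,1,2,3)! = 1/12  (running 1/12)
  +(−1)^1/∏(1,0,0,0,3,4)! = -1/144  (running 11/144)
⟨..|..⟩ = √(2304/35)·(11/144) = +0.619780

+0.619780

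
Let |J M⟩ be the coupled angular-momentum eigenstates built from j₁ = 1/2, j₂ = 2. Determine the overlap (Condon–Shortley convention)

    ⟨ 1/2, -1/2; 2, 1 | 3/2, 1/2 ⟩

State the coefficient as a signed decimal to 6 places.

triangle: 1!*0!*3!/5! = 6/120
(j±m)!: 0!*1!*3!*1!*2!*1! = 12
prefactor² = (2J+1)*Δ*N² = 12/5
  k=1: −1/(1!*0!*0!*2!*0!*1!) = -1/2
Σ = -1/2  ⇒  CG² = 12/5*(-1/2)² = 3/5
CG = −√(3/5) = -0.774597

−√(3/5) = -0.774597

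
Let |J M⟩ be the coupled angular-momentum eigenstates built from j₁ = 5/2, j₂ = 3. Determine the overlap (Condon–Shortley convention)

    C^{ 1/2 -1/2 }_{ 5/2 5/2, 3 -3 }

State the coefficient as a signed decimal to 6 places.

√[2·5!0!1!/7! · 5!0!0!6!0!1!] = √(28800/7)
  +(−1)^0/∏(0,5,0,0,0,1)! = 1/120  (running 1/120)
⟨..|..⟩ = √(28800/7)·(1/120) = +0.534522

+√(2/7) = +0.534522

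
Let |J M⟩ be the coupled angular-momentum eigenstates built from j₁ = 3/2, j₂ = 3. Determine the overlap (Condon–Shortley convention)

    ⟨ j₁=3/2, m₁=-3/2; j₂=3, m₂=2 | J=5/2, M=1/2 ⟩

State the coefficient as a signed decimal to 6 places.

+0.654654

triangle: 2!·1!·4!/8! = 48/40320
(j±m)!: 0!·3!·5!·1!·3!·2! = 8640
prefactor² = (2J+1)·Δ·N² = 432/7
  k=2: +1/(2!·0!·1!·3!·0!·1!) = 1/12
Σ = 1/12  ⇒  CG² = 432/7·1/12² = 3/7
CG = +√(3/7) = +0.654654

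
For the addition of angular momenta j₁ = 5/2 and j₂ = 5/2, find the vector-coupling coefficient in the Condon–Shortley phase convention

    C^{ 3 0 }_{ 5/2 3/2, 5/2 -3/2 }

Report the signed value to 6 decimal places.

j₁+j₂−J=2  J+j₁−j₂=3  J−j₁+j₂=3  j₁+j₂+J+1=9
(j₁±m₁, j₂±m₂, J±M) = (4,1,1,4,3,3)
P² = 144/5
sum k=0..1:
  [0] +1/8 = 1/8
  [1] −1/36 = -1/36
S = 7/72
C² = P²·S² = 49/180 ; C = +0.521749

+0.521749  (= +√(49/180))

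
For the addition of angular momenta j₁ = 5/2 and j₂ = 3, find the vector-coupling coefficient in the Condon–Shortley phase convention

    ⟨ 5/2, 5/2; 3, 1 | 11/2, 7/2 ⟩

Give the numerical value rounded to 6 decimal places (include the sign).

triangle: 0!×5!×6!/12! = 86400/479001600
(j±m)!: 5!×0!×4!×2!×9!×2! = 4180377600
prefactor² = (2J+1)×Δ×N² = 99532800/11
  k=0: +1/(0!×0!×0!×4!×5!×2!) = 1/5760
Σ = 1/5760  ⇒  CG² = 99532800/11×1/5760² = 3/11
CG = +√(3/11) = +0.522233

+√(3/11) ≈ +0.522233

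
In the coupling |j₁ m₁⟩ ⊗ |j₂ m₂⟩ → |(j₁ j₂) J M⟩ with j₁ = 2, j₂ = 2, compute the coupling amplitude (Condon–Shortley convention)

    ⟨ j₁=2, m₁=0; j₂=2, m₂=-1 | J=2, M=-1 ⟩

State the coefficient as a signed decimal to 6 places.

triangle: 2!*2!*2!/7! = 8/5040
(j±m)!: 2!*2!*1!*3!*1!*3! = 144
prefactor² = (2J+1)*Δ*N² = 8/7
  k=0: +1/(0!*2!*2!*1!*0!*1!) = 1/4
  k=1: −1/(1!*1!*1!*0!*1!*2!) = -1/2
Σ = -1/4  ⇒  CG² = 8/7*(-1/4)² = 1/14
CG = −√(1/14) = -0.267261

−√(1/14) = -0.267261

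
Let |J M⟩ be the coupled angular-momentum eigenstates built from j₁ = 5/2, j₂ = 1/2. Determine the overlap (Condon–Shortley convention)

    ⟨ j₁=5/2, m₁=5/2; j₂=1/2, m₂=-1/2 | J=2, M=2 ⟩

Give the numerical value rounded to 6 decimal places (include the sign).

triangle: 1!*4!*0!/6! = 24/720
(j±m)!: 5!*0!*0!*1!*4!*0! = 2880
prefactor² = (2J+1)*Δ*N² = 480
  k=0: +1/(0!*1!*0!*0!*4!*0!) = 1/24
Σ = 1/24  ⇒  CG² = 480*1/24² = 5/6
CG = +√(5/6) = +0.912871

+0.912871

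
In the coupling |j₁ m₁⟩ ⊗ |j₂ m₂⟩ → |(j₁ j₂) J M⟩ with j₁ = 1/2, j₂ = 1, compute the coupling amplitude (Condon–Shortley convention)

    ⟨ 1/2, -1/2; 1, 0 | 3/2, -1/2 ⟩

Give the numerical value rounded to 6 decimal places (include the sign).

√[4·0!1!2!/4! · 0!1!1!1!1!2!] = √(2/3)
  +(−1)^0/∏(0,0,1,1,0,1)! = 1  (running 1)
⟨..|..⟩ = √(2/3)·(1) = +0.816497

+0.816497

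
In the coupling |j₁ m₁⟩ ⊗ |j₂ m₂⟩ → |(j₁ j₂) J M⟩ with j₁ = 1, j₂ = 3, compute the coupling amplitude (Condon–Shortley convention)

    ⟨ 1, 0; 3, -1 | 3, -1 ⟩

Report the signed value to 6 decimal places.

+0.288675  (= +√(1/12))

√[7·1!1!5!/8! · 1!1!2!4!2!4!] = √(48)
  +(−1)^0/∏(0,1,1,2,0,3)! = 1/12  (running 1/12)
  +(−1)^1/∏(1,0,0,1,1,4)! = -1/24  (running 1/24)
⟨..|..⟩ = √(48)·(1/24) = +0.288675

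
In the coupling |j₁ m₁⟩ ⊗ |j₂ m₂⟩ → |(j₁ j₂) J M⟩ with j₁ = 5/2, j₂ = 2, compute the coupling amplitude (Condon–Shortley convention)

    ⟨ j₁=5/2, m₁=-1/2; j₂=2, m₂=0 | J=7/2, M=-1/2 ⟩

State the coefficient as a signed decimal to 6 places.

triangle: 1!*4!*3!/9! = 144/362880
(j±m)!: 2!*3!*2!*2!*3!*4! = 6912
prefactor² = (2J+1)*Δ*N² = 768/35
  k=0: +1/(0!*1!*3!*2!*1!*1!) = 1/12
  k=1: −1/(1!*0!*2!*1!*2!*2!) = -1/8
Σ = -1/24  ⇒  CG² = 768/35*(-1/24)² = 4/105
CG = −√(4/105) = -0.195180

-0.195180  (= −√(4/105))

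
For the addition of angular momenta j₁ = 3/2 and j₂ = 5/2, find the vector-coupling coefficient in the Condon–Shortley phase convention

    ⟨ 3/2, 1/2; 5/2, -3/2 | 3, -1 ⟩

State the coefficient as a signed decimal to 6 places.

+0.639010  (= +√(49/120))

j₁+j₂−J=1  J+j₁−j₂=2  J−j₁+j₂=4  j₁+j₂+J+1=8
(j₁±m₁, j₂±m₂, J±M) = (2,1,1,4,2,4)
P² = 96/5
sum k=0..1:
  [0] +1/6 = 1/6
  [1] −1/48 = -1/48
S = 7/48
C² = P²·S² = 49/120 ; C = +0.639010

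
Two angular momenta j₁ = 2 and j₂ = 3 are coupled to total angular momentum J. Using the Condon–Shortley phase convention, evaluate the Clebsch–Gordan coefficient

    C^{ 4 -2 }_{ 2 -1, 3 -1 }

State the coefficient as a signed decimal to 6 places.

−√(1/28) = -0.188982

√[9·1!3!5!/10! · 1!3!2!4!2!6!] = √(5184/7)
  +(−1)^0/∏(0,1,3,2,0,3)! = 1/72  (running 1/72)
  +(−1)^1/∏(1,0,2,1,1,4)! = -1/48  (running -1/144)
⟨..|..⟩ = √(5184/7)·(-1/144) = -0.188982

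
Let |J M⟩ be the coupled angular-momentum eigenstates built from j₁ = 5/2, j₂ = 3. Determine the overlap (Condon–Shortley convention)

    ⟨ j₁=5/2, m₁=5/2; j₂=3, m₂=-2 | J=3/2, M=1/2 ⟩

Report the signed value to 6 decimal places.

√[4·4!1!2!/8! · 5!0!1!5!2!1!] = √(960/7)
  +(−1)^0/∏(0,4,0,1,1,1)! = 1/24  (running 1/24)
⟨..|..⟩ = √(960/7)·(1/24) = +0.487950

+0.487950  (= +√(5/21))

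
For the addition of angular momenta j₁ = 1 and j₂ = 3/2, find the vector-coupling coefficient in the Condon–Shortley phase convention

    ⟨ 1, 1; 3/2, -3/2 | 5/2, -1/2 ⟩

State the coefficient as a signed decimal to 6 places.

+0.316228  (= +√(1/10))

triangle: 0!×2!×3!/6! = 12/720
(j±m)!: 2!×0!×0!×3!×2!×3! = 144
prefactor² = (2J+1)×Δ×N² = 72/5
  k=0: +1/(0!×0!×0!×0!×2!×3!) = 1/12
Σ = 1/12  ⇒  CG² = 72/5×1/12² = 1/10
CG = +√(1/10) = +0.316228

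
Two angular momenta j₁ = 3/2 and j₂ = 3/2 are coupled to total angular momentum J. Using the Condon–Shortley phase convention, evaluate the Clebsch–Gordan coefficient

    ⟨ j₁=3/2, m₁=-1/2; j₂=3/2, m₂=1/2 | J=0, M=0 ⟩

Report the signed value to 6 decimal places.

+√(1/4) = +0.500000

j₁+j₂−J=3  J+j₁−j₂=0  J−j₁+j₂=0  j₁+j₂+J+1=4
(j₁±m₁, j₂±m₂, J±M) = (1,2,2,1,0,0)
P² = 1
sum k=2..2:
  [2] +1/2 = 1/2
S = 1/2
C² = P²·S² = 1/4 ; C = +0.500000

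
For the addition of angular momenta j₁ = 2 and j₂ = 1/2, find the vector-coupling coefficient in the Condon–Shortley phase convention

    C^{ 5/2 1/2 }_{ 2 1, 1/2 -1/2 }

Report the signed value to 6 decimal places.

√[6·0!4!1!/6! · 3!1!0!1!3!2!] = √(72/5)
  +(−1)^0/∏(0,0,1,0,3,1)! = 1/6  (running 1/6)
⟨..|..⟩ = √(72/5)·(1/6) = +0.632456

+0.632456  (= +√(2/5))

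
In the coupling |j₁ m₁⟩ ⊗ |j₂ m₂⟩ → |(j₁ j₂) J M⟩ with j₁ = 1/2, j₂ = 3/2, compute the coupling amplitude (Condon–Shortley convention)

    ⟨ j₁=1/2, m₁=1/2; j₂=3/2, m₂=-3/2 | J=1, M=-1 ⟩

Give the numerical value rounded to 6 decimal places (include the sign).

j₁+j₂−J=1  J+j₁−j₂=0  J−j₁+j₂=2  j₁+j₂+J+1=4
(j₁±m₁, j₂±m₂, J±M) = (1,0,0,3,0,2)
P² = 3
sum k=0..0:
  [0] +1/2 = 1/2
S = 1/2
C² = P²·S² = 3/4 ; C = +0.866025

+√(3/4) = +0.866025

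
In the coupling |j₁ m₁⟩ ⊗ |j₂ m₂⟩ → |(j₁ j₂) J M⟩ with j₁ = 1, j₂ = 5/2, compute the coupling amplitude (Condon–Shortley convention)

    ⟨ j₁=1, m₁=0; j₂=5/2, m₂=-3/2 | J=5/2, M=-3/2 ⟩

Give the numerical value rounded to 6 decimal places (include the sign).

j₁+j₂−J=1  J+j₁−j₂=1  J−j₁+j₂=4  j₁+j₂+J+1=7
(j₁±m₁, j₂±m₂, J±M) = (1,1,1,4,1,4)
P² = 576/35
sum k=0..1:
  [0] +1/6 = 1/6
  [1] −1/24 = -1/24
S = 1/8
C² = P²·S² = 9/35 ; C = +0.507093

+√(9/35) ≈ +0.507093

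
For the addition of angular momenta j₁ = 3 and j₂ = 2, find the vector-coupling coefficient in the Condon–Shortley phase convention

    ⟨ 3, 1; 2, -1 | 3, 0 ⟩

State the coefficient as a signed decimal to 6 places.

+√(1/30) = +0.182574

√[7·2!4!2!/9! · 4!2!1!3!3!3!] = √(96/5)
  +(−1)^0/∏(0,2,2,1,2,1)! = 1/8  (running 1/8)
  +(−1)^1/∏(1,1,1,0,3,2)! = -1/12  (running 1/24)
⟨..|..⟩ = √(96/5)·(1/24) = +0.182574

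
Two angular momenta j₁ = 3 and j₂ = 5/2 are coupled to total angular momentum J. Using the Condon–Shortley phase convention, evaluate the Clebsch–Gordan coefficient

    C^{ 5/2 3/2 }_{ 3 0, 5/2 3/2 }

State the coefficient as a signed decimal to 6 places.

+√(7/30) = +0.483046

triangle: 3!×3!×2!/9! = 72/362880
(j±m)!: 3!×3!×4!×1!×4!×1! = 20736
prefactor² = (2J+1)×Δ×N² = 864/35
  k=2: +1/(2!×1!×1!×2!×2!×0!) = 1/8
  k=3: −1/(3!×0!×0!×1!×3!×1!) = -1/36
Σ = 7/72  ⇒  CG² = 864/35×7/72² = 7/30
CG = +√(7/30) = +0.483046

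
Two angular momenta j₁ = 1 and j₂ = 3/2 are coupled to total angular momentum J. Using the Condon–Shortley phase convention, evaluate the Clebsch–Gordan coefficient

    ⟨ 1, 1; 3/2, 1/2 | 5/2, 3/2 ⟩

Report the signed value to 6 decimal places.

+0.774597

√[6·0!2!3!/6! · 2!0!2!1!4!1!] = √(48/5)
  +(−1)^0/∏(0,0,0,2,2,1)! = 1/4  (running 1/4)
⟨..|..⟩ = √(48/5)·(1/4) = +0.774597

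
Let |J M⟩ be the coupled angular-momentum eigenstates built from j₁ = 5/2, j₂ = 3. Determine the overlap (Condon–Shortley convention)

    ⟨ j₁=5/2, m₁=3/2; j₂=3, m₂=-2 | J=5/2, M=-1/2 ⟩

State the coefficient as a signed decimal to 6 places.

+0.267261

triangle: 3!×2!×3!/9! = 72/362880
(j±m)!: 4!×1!×1!×5!×2!×3! = 34560
prefactor² = (2J+1)×Δ×N² = 288/7
  k=0: +1/(0!×3!×1!×1!×1!×2!) = 1/12
  k=1: −1/(1!×2!×0!×0!×2!×3!) = -1/24
Σ = 1/24  ⇒  CG² = 288/7×1/24² = 1/14
CG = +√(1/14) = +0.267261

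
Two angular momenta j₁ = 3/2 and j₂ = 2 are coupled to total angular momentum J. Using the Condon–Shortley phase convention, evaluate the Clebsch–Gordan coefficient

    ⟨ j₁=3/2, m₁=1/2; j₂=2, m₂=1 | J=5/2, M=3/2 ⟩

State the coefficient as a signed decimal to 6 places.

triangle: 1!×2!×3!/7! = 12/5040
(j±m)!: 2!×1!×3!×1!×4!×1! = 288
prefactor² = (2J+1)×Δ×N² = 144/35
  k=0: +1/(0!×1!×1!×3!×1!×0!) = 1/6
  k=1: −1/(1!×0!×0!×2!×2!×1!) = -1/4
Σ = -1/12  ⇒  CG² = 144/35×(-1/12)² = 1/35
CG = −√(1/35) = -0.169031

−√(1/35) = -0.169031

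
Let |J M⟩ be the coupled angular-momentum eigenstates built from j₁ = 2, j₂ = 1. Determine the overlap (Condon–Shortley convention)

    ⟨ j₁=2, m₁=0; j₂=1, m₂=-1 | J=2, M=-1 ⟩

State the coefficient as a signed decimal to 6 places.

j₁+j₂−J=1  J+j₁−j₂=3  J−j₁+j₂=1  j₁+j₂+J+1=6
(j₁±m₁, j₂±m₂, J±M) = (2,2,0,2,1,3)
P² = 2
sum k=0..0:
  [0] +1/2 = 1/2
S = 1/2
C² = P²·S² = 1/2 ; C = +0.707107

+√(1/2) = +0.707107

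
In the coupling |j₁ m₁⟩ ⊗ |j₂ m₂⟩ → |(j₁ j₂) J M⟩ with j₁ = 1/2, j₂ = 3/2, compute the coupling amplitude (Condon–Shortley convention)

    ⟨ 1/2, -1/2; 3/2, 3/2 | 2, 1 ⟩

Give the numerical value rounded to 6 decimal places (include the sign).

j₁+j₂−J=0  J+j₁−j₂=1  J−j₁+j₂=3  j₁+j₂+J+1=5
(j₁±m₁, j₂±m₂, J±M) = (0,1,3,0,3,1)
P² = 9
sum k=0..0:
  [0] +1/6 = 1/6
S = 1/6
C² = P²·S² = 1/4 ; C = +0.500000

+√(1/4) ≈ +0.500000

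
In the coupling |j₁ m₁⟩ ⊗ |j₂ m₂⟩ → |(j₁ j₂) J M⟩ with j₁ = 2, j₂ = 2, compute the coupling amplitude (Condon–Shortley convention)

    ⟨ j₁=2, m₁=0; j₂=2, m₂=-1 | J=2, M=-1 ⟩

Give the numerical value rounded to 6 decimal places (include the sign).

√[5·2!2!2!/7! · 2!2!1!3!1!3!] = √(8/7)
  +(−1)^0/∏(0,2,2,1,0,1)! = 1/4  (running 1/4)
  +(−1)^1/∏(1,1,1,0,1,2)! = -1/2  (running -1/4)
⟨..|..⟩ = √(8/7)·(-1/4) = -0.267261

-0.267261  (= −√(1/14))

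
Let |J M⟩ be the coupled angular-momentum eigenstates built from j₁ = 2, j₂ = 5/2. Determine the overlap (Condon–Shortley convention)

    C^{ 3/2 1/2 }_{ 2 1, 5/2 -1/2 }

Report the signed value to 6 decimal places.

√[4·3!1!2!/7! · 3!1!2!3!2!1!] = √(48/35)
  +(−1)^0/∏(0,3,1,2,0,0)! = 1/12  (running 1/12)
  +(−1)^1/∏(1,2,0,1,1,1)! = -1/2  (running -5/12)
⟨..|..⟩ = √(48/35)·(-5/12) = -0.487950

−√(5/21) = -0.487950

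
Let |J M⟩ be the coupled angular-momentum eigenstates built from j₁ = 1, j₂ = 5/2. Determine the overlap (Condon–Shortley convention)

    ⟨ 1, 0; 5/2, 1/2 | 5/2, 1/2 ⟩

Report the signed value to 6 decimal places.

√[6·1!1!4!/7! · 1!1!3!2!3!2!] = √(144/35)
  +(−1)^0/∏(0,1,1,3,0,1)! = 1/6  (running 1/6)
  +(−1)^1/∏(1,0,0,2,1,2)! = -1/4  (running -1/12)
⟨..|..⟩ = √(144/35)·(-1/12) = -0.169031

−√(1/35) ≈ -0.169031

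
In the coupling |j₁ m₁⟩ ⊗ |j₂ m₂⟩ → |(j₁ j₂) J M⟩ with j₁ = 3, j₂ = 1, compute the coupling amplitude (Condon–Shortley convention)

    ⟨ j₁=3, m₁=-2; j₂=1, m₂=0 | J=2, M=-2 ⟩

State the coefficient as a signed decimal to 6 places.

j₁+j₂−J=2  J+j₁−j₂=4  J−j₁+j₂=0  j₁+j₂+J+1=7
(j₁±m₁, j₂±m₂, J±M) = (1,5,1,1,0,4)
P² = 960/7
sum k=1..1:
  [1] −1/24 = -1/24
S = -1/24
C² = P²·S² = 5/21 ; C = -0.487950

−√(5/21) = -0.487950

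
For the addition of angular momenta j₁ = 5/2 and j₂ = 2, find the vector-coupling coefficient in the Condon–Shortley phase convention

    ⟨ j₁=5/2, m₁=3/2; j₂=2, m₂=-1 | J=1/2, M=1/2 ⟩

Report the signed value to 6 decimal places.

-0.516398  (= −√(4/15))

√[2·4!1!0!/6! · 4!1!1!3!1!0!] = √(48/5)
  +(−1)^1/∏(1,3,0,0,1,0)! = -1/6  (running -1/6)
⟨..|..⟩ = √(48/5)·(-1/6) = -0.516398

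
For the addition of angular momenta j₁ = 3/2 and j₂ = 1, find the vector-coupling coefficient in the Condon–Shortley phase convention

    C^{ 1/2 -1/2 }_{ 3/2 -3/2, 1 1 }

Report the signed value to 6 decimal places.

√[2·2!1!0!/4! · 0!3!2!0!0!1!] = √(2)
  +(−1)^2/∏(2,0,1,0,0,0)! = 1/2  (running 1/2)
⟨..|..⟩ = √(2)·(1/2) = +0.707107

+0.707107  (= +√(1/2))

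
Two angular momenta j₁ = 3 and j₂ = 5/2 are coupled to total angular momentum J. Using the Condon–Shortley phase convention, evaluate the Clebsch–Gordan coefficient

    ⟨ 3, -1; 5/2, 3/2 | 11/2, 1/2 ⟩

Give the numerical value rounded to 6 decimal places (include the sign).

+0.402911  (= +√(25/154))

triangle: 0!*6!*5!/12! = 86400/479001600
(j±m)!: 2!*4!*4!*1!*6!*5! = 99532800
prefactor² = (2J+1)*Δ*N² = 16588800/77
  k=0: +1/(0!*0!*4!*4!*2!*1!) = 1/1152
Σ = 1/1152  ⇒  CG² = 16588800/77*1/1152² = 25/154
CG = +√(25/154) = +0.402911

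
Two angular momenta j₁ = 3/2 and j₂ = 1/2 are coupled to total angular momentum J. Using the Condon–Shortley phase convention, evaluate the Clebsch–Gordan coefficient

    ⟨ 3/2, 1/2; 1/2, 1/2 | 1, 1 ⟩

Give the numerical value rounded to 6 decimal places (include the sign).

√[3·1!2!0!/4! · 2!1!1!0!2!0!] = √(1)
  +(−1)^1/∏(1,0,0,0,2,0)! = -1/2  (running -1/2)
⟨..|..⟩ = √(1)·(-1/2) = -0.500000

−√(1/4) = -0.500000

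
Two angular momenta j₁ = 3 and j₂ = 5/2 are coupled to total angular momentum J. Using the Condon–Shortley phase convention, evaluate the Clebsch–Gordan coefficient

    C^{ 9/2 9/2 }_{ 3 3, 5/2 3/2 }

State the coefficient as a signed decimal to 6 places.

√[10·1!5!4!/11! · 6!0!4!1!9!0!] = √(49766400/11)
  +(−1)^0/∏(0,1,0,4,5,0)! = 1/2880  (running 1/2880)
⟨..|..⟩ = √(49766400/11)·(1/2880) = +0.738549

+√(6/11) = +0.738549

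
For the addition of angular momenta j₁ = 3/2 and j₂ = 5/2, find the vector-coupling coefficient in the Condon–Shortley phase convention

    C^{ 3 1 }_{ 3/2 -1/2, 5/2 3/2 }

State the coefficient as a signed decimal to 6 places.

j₁+j₂−J=1  J+j₁−j₂=2  J−j₁+j₂=4  j₁+j₂+J+1=8
(j₁±m₁, j₂±m₂, J±M) = (1,2,4,1,4,2)
P² = 96/5
sum k=0..1:
  [0] +1/48 = 1/48
  [1] −1/6 = -1/6
S = -7/48
C² = P²·S² = 49/120 ; C = -0.639010

−√(49/120) ≈ -0.639010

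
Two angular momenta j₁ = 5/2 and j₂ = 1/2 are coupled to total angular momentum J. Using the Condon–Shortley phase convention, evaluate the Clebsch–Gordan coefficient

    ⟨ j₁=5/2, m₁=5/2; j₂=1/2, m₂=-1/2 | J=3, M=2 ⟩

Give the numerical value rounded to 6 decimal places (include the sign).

+0.408248

√[7·0!5!1!/7! · 5!0!0!1!5!1!] = √(2400)
  +(−1)^0/∏(0,0,0,0,5,1)! = 1/120  (running 1/120)
⟨..|..⟩ = √(2400)·(1/120) = +0.408248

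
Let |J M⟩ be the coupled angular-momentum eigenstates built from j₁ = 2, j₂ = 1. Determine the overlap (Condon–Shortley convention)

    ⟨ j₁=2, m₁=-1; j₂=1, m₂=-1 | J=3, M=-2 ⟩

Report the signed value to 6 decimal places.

+√(2/3) ≈ +0.816497

√[7·0!4!2!/7! · 1!3!0!2!1!5!] = √(96)
  +(−1)^0/∏(0,0,3,0,1,2)! = 1/12  (running 1/12)
⟨..|..⟩ = √(96)·(1/12) = +0.816497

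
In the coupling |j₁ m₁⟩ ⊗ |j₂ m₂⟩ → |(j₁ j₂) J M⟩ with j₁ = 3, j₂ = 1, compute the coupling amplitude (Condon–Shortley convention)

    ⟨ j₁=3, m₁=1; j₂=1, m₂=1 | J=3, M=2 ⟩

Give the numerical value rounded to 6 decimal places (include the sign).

triangle: 1!·5!·1!/8! = 120/40320
(j±m)!: 4!·2!·2!·0!·5!·1! = 11520
prefactor² = (2J+1)·Δ·N² = 240
  k=1: −1/(1!·0!·1!·1!·4!·0!) = -1/24
Σ = -1/24  ⇒  CG² = 240·(-1/24)² = 5/12
CG = −√(5/12) = -0.645497

−√(5/12) ≈ -0.645497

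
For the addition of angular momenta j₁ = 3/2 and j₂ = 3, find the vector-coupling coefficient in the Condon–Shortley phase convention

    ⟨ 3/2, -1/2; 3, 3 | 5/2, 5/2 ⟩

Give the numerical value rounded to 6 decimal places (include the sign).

√[6·2!1!4!/8! · 1!2!6!0!5!0!] = √(8640/7)
  +(−1)^2/∏(2,0,0,4,1,0)! = 1/48  (running 1/48)
⟨..|..⟩ = √(8640/7)·(1/48) = +0.731925

+0.731925  (= +√(15/28))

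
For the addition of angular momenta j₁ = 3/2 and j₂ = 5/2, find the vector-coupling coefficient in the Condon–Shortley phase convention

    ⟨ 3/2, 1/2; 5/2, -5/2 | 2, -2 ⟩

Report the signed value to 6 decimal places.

+0.690066

√[5·2!1!3!/7! · 2!1!0!5!0!4!] = √(480/7)
  +(−1)^0/∏(0,2,1,0,0,3)! = 1/12  (running 1/12)
⟨..|..⟩ = √(480/7)·(1/12) = +0.690066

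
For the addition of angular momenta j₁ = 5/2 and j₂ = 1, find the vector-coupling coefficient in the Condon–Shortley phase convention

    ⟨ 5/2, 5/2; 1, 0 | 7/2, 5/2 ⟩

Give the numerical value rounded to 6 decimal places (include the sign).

+√(2/7) = +0.534522

j₁+j₂−J=0  J+j₁−j₂=5  J−j₁+j₂=2  j₁+j₂+J+1=8
(j₁±m₁, j₂±m₂, J±M) = (5,0,1,1,6,1)
P² = 28800/7
sum k=0..0:
  [0] +1/120 = 1/120
S = 1/120
C² = P²·S² = 2/7 ; C = +0.534522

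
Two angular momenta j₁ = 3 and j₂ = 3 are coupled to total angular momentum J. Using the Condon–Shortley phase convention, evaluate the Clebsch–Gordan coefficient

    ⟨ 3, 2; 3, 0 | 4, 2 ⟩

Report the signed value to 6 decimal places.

√[9·2!4!4!/11! · 5!1!3!3!6!2!] = √(124416/77)
  +(−1)^0/∏(0,2,1,3,3,1)! = 1/72  (running 1/72)
  +(−1)^1/∏(1,1,0,2,4,2)! = -1/96  (running 1/288)
⟨..|..⟩ = √(124416/77)·(1/288) = +0.139573

+0.139573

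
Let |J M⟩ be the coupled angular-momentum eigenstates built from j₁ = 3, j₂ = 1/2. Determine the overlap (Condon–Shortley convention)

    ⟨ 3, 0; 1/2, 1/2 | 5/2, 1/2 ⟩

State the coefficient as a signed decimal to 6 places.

−√(3/7) ≈ -0.654654

triangle: 1!×5!×0!/7! = 120/5040
(j±m)!: 3!×3!×1!×0!×3!×2! = 432
prefactor² = (2J+1)×Δ×N² = 432/7
  k=1: −1/(1!×0!×2!×0!×3!×0!) = -1/12
Σ = -1/12  ⇒  CG² = 432/7×(-1/12)² = 3/7
CG = −√(3/7) = -0.654654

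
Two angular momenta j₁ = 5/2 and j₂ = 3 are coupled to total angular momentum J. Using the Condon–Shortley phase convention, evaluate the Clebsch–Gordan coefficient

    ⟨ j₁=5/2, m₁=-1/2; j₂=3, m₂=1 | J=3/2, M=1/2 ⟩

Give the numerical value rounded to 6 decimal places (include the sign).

j₁+j₂−J=4  J+j₁−j₂=1  J−j₁+j₂=2  j₁+j₂+J+1=8
(j₁±m₁, j₂±m₂, J±M) = (2,3,4,2,2,1)
P² = 192/35
sum k=2..3:
  [2] +1/8 = 1/8
  [3] −1/6 = -1/6
S = -1/24
C² = P²·S² = 1/105 ; C = -0.097590

-0.097590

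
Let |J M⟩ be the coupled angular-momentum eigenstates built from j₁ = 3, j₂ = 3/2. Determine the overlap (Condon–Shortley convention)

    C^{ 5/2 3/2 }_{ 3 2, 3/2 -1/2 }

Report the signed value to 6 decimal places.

+0.267261

triangle: 2!*4!*1!/8! = 48/40320
(j±m)!: 5!*1!*1!*2!*4!*1! = 5760
prefactor² = (2J+1)*Δ*N² = 288/7
  k=0: +1/(0!*2!*1!*1!*3!*0!) = 1/12
  k=1: −1/(1!*1!*0!*0!*4!*1!) = -1/24
Σ = 1/24  ⇒  CG² = 288/7*1/24² = 1/14
CG = +√(1/14) = +0.267261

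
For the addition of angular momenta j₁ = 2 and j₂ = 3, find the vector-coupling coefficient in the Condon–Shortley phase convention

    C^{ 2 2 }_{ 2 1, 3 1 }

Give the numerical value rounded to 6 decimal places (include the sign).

−√(3/14) = -0.462910

triangle: 3!×1!×3!/8! = 36/40320
(j±m)!: 3!×1!×4!×2!×4!×0! = 6912
prefactor² = (2J+1)×Δ×N² = 216/7
  k=1: −1/(1!×2!×0!×3!×1!×0!) = -1/12
Σ = -1/12  ⇒  CG² = 216/7×(-1/12)² = 3/14
CG = −√(3/14) = -0.462910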